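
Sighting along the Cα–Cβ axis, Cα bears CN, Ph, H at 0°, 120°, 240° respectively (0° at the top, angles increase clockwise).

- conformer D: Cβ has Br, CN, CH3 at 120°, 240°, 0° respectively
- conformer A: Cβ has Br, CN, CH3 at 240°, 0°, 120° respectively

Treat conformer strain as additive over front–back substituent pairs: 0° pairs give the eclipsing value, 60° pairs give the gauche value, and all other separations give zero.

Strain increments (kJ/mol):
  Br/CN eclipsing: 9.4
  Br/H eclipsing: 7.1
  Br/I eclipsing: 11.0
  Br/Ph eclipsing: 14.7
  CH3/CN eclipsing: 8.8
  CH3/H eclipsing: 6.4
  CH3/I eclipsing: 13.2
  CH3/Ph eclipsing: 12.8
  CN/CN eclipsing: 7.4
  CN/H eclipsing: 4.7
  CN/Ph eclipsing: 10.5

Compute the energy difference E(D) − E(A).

D (eclipsed): CN–CH3 eclipsed, Ph–Br eclipsed, H–CN eclipsed; 8.8 + 14.7 + 4.7 = 28.2 kJ/mol.
A (eclipsed): CN–CN eclipsed, Ph–CH3 eclipsed, H–Br eclipsed; 7.4 + 12.8 + 7.1 = 27.3 kJ/mol.
E(D) − E(A) = 28.2 − 27.3 = +0.9 kJ/mol.

+0.9 kJ/mol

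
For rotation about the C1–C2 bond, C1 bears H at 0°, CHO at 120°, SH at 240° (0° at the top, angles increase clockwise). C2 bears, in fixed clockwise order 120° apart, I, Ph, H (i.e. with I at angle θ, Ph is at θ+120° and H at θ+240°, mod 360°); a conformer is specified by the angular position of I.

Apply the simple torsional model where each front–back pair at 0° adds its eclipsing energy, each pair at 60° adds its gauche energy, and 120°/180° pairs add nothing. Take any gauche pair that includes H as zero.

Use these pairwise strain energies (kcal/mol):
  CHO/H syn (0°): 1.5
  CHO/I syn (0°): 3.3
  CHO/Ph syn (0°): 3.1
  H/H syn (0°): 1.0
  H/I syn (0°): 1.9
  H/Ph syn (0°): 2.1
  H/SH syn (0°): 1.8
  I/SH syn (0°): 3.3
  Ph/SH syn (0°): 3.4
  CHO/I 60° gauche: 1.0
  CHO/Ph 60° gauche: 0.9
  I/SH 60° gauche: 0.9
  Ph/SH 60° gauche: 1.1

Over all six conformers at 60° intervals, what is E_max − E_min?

I at 0° (eclipsed): H–I eclipsed, CHO–Ph eclipsed, SH–H eclipsed; 1.9 + 3.1 + 1.8 = 6.8 kcal/mol.
I at 60° (staggered): CHO–I gauche, CHO–Ph gauche, SH–Ph gauche; 1.0 + 0.9 + 1.1 = 3.0 kcal/mol.
I at 120° (eclipsed): H–H eclipsed, CHO–I eclipsed, SH–Ph eclipsed; 1.0 + 3.3 + 3.4 = 7.7 kcal/mol.
I at 180° (staggered): CHO–I gauche, SH–I gauche, SH–Ph gauche; 1.0 + 0.9 + 1.1 = 3.0 kcal/mol.
I at 240° (eclipsed): H–Ph eclipsed, CHO–H eclipsed, SH–I eclipsed; 2.1 + 1.5 + 3.3 = 6.9 kcal/mol.
I at 300° (staggered): CHO–Ph gauche, SH–I gauche; 0.9 + 0.9 = 1.8 kcal/mol.
Max at 120° (7.7 kcal/mol), min at 300° (1.8 kcal/mol); barrier = 5.9 kcal/mol.

5.9 kcal/mol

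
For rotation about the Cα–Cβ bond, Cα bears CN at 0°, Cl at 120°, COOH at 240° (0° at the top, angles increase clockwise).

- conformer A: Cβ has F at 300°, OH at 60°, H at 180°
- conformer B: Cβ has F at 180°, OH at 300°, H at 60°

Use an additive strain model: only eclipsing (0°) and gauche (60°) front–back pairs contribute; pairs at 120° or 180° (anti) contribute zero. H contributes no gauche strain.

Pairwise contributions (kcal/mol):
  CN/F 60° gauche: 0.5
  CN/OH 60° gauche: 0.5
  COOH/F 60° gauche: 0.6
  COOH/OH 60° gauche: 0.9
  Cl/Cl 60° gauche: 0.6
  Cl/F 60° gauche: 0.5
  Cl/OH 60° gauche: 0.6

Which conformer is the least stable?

A (staggered): CN–F gauche, CN–OH gauche, Cl–OH gauche, COOH–F gauche; 0.5 + 0.5 + 0.6 + 0.6 = 2.2 kcal/mol.
B (staggered): CN–OH gauche, Cl–F gauche, COOH–F gauche, COOH–OH gauche; 0.5 + 0.5 + 0.6 + 0.9 = 2.5 kcal/mol.
B has the highest total (2.5 kcal/mol).

B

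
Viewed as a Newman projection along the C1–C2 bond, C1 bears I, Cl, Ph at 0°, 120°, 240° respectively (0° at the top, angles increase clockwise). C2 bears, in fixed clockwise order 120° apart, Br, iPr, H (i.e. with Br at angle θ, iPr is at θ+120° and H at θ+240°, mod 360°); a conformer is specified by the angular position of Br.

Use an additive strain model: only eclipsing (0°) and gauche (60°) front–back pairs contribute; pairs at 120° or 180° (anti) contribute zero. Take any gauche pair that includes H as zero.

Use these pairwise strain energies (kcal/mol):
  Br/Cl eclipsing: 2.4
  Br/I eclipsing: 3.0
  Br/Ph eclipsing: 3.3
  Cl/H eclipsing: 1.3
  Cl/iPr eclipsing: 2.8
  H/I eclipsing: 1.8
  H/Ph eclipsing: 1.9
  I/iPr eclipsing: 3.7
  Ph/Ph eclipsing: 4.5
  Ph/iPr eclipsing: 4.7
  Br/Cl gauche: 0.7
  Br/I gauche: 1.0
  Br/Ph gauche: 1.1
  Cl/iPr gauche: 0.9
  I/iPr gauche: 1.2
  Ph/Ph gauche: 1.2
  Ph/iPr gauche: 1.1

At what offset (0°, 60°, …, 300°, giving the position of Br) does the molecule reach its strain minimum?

60°

Br at 0° (eclipsed): I–Br eclipsed, Cl–iPr eclipsed, Ph–H eclipsed; 3.0 + 2.8 + 1.9 = 7.7 kcal/mol.
Br at 60° (staggered): I–Br gauche, Cl–Br gauche, Cl–iPr gauche, Ph–iPr gauche; 1.0 + 0.7 + 0.9 + 1.1 = 3.7 kcal/mol.
Br at 120° (eclipsed): I–H eclipsed, Cl–Br eclipsed, Ph–iPr eclipsed; 1.8 + 2.4 + 4.7 = 8.9 kcal/mol.
Br at 180° (staggered): I–iPr gauche, Cl–Br gauche, Ph–Br gauche, Ph–iPr gauche; 1.2 + 0.7 + 1.1 + 1.1 = 4.1 kcal/mol.
Br at 240° (eclipsed): I–iPr eclipsed, Cl–H eclipsed, Ph–Br eclipsed; 3.7 + 1.3 + 3.3 = 8.3 kcal/mol.
Br at 300° (staggered): I–Br gauche, I–iPr gauche, Cl–iPr gauche, Ph–Br gauche; 1.0 + 1.2 + 0.9 + 1.1 = 4.2 kcal/mol.
The minimum (3.7 kcal/mol) occurs with Br at 60°.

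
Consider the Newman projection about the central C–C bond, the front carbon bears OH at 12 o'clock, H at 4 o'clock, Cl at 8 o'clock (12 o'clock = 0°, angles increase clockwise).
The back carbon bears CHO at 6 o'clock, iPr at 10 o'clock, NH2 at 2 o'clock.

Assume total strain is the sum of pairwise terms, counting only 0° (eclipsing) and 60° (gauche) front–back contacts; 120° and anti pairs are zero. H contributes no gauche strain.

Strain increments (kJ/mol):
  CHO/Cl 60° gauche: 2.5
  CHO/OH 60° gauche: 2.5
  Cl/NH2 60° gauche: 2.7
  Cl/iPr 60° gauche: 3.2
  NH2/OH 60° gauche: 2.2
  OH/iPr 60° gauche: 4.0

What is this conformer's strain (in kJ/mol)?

11.9 kJ/mol

This conformer (staggered): OH(0°)/iPr(300°) gauche 4.0; OH(0°)/NH2(60°) gauche 2.2; Cl(240°)/CHO(180°) gauche 2.5; Cl(240°)/iPr(300°) gauche 3.2 → 11.9 kJ/mol.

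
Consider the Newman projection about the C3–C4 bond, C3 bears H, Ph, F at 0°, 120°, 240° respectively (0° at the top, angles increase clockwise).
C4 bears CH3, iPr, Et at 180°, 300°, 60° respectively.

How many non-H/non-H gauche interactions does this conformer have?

Non-H gauche pairs: Ph(120°)/CH3(180°); Ph(120°)/Et(60°); F(240°)/CH3(180°); F(240°)/iPr(300°) — 4 interactions.

4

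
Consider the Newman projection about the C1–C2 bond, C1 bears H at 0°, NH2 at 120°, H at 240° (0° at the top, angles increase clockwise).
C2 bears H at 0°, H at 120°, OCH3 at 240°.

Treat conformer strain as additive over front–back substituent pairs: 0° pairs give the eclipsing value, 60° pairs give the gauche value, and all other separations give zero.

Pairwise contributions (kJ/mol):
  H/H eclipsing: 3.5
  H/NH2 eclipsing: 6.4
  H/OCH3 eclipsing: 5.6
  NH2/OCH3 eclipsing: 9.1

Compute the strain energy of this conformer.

15.5 kJ/mol

This conformer (eclipsed): H–H eclipsed, NH2–H eclipsed, H–OCH3 eclipsed; 3.5 + 6.4 + 5.6 = 15.5 kJ/mol.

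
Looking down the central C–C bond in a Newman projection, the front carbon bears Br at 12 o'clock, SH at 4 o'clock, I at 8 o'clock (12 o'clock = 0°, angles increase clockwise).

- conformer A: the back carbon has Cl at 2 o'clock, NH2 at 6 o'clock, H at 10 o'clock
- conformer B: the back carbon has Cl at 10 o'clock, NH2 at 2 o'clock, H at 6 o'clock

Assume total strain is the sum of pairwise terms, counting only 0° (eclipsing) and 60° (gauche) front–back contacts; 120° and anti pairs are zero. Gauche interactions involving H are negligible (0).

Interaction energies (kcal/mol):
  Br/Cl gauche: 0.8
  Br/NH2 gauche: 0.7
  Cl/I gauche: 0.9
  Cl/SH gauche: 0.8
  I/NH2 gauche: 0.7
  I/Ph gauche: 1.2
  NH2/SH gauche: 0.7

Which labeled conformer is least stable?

B

A is staggered. Br at 0° is gauche with Cl at 60° (0.8); SH at 120° is gauche with Cl at 60° (0.8); SH at 120° is gauche with NH2 at 180° (0.7); I at 240° is gauche with NH2 at 180° (0.7). Total 3.0 kcal/mol.
B is staggered. Br at 0° is gauche with Cl at 300° (0.8); Br at 0° is gauche with NH2 at 60° (0.7); SH at 120° is gauche with NH2 at 60° (0.7); I at 240° is gauche with Cl at 300° (0.9). Total 3.1 kcal/mol.
B has the highest total (3.1 kcal/mol).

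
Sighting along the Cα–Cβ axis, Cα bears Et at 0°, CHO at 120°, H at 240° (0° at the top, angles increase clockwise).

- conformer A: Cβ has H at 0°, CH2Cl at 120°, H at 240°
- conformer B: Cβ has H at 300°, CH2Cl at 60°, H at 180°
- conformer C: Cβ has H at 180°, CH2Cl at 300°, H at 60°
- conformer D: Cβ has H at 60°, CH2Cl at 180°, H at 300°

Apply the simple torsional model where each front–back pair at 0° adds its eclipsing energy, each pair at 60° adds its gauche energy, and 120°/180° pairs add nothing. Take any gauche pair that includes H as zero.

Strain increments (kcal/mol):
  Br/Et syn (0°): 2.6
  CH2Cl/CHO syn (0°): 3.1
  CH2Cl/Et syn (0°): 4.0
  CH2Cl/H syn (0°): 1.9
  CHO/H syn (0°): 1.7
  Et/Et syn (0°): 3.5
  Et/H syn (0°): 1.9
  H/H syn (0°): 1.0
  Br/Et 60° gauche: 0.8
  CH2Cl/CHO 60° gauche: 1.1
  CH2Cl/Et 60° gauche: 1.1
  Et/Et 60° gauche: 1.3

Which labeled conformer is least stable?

A

A is eclipsed. Et at 0° is eclipsed with H at 0° (1.9); CHO at 120° is eclipsed with CH2Cl at 120° (3.1); H at 240° is eclipsed with H at 240° (1.0). Total 6.0 kcal/mol.
B is staggered. Et at 0° is gauche with CH2Cl at 60° (1.1); CHO at 120° is gauche with CH2Cl at 60° (1.1). Total 2.2 kcal/mol.
C is staggered. Et at 0° is gauche with CH2Cl at 300° (1.1). Total 1.1 kcal/mol.
D is staggered. CHO at 120° is gauche with CH2Cl at 180° (1.1). Total 1.1 kcal/mol.
A has the highest total (6.0 kcal/mol).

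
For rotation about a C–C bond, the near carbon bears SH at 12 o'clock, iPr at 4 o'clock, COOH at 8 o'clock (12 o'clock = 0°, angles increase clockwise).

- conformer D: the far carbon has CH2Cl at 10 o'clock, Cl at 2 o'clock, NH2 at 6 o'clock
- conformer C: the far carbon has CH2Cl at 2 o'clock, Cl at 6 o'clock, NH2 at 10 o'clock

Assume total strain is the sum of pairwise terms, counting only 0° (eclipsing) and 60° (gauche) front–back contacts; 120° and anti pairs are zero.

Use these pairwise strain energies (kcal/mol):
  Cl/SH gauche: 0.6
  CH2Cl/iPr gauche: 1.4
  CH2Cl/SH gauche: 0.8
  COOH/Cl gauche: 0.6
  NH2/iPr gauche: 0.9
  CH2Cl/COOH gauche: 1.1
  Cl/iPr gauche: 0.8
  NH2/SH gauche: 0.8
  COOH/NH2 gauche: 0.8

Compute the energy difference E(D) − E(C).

D is staggered. SH at 0° is gauche with CH2Cl at 300° (0.8); SH at 0° is gauche with Cl at 60° (0.6); iPr at 120° is gauche with Cl at 60° (0.8); iPr at 120° is gauche with NH2 at 180° (0.9); COOH at 240° is gauche with CH2Cl at 300° (1.1); COOH at 240° is gauche with NH2 at 180° (0.8). Total 5.0 kcal/mol.
C is staggered. SH at 0° is gauche with CH2Cl at 60° (0.8); SH at 0° is gauche with NH2 at 300° (0.8); iPr at 120° is gauche with CH2Cl at 60° (1.4); iPr at 120° is gauche with Cl at 180° (0.8); COOH at 240° is gauche with Cl at 180° (0.6); COOH at 240° is gauche with NH2 at 300° (0.8). Total 5.2 kcal/mol.
E(D) − E(C) = 5.0 − 5.2 = -0.2 kcal/mol.

-0.2 kcal/mol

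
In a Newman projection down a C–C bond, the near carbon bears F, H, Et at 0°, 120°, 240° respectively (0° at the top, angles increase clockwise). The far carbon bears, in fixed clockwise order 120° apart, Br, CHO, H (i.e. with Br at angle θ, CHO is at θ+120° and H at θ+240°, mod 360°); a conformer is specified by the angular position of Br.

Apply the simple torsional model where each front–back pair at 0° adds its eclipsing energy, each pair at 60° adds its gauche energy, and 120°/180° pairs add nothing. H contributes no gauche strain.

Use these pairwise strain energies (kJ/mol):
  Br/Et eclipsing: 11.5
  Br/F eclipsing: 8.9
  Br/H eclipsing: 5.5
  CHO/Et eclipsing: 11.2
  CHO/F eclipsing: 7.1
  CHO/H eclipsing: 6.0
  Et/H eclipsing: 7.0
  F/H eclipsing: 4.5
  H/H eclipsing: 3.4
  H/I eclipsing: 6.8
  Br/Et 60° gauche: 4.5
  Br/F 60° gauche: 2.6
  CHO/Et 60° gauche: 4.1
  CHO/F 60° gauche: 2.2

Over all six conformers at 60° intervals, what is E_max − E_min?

Br at 0° is eclipsed. F at 0° is eclipsed with Br at 0° (8.9); H at 120° is eclipsed with CHO at 120° (6.0); Et at 240° is eclipsed with H at 240° (7.0). Total 21.9 kJ/mol.
Br at 60° is staggered. F at 0° is gauche with Br at 60° (2.6); Et at 240° is gauche with CHO at 180° (4.1). Total 6.7 kJ/mol.
Br at 120° is eclipsed. F at 0° is eclipsed with H at 0° (4.5); H at 120° is eclipsed with Br at 120° (5.5); Et at 240° is eclipsed with CHO at 240° (11.2). Total 21.2 kJ/mol.
Br at 180° is staggered. F at 0° is gauche with CHO at 300° (2.2); Et at 240° is gauche with Br at 180° (4.5); Et at 240° is gauche with CHO at 300° (4.1). Total 10.8 kJ/mol.
Br at 240° is eclipsed. F at 0° is eclipsed with CHO at 0° (7.1); H at 120° is eclipsed with H at 120° (3.4); Et at 240° is eclipsed with Br at 240° (11.5). Total 22.0 kJ/mol.
Br at 300° is staggered. F at 0° is gauche with Br at 300° (2.6); F at 0° is gauche with CHO at 60° (2.2); Et at 240° is gauche with Br at 300° (4.5). Total 9.3 kJ/mol.
Max at 240° (22.0 kJ/mol), min at 60° (6.7 kJ/mol); barrier = 15.3 kJ/mol.

15.3 kJ/mol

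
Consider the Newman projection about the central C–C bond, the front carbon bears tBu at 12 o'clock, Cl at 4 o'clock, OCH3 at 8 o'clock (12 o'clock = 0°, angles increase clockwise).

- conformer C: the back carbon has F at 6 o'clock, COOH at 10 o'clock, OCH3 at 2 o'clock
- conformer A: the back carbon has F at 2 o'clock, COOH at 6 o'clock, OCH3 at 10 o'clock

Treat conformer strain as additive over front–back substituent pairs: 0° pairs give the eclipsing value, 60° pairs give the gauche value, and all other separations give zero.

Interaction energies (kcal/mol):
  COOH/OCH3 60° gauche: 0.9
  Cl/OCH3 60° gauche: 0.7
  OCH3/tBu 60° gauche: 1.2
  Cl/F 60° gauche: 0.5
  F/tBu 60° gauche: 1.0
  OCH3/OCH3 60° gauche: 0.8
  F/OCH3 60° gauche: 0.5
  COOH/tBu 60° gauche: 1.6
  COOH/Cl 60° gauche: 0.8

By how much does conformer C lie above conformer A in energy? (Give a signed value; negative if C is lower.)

+0.2 kcal/mol

C (staggered): tBu(0°)/COOH(300°) gauche 1.6; tBu(0°)/OCH3(60°) gauche 1.2; Cl(120°)/F(180°) gauche 0.5; Cl(120°)/OCH3(60°) gauche 0.7; OCH3(240°)/F(180°) gauche 0.5; OCH3(240°)/COOH(300°) gauche 0.9 → 5.4 kcal/mol.
A (staggered): tBu(0°)/F(60°) gauche 1.0; tBu(0°)/OCH3(300°) gauche 1.2; Cl(120°)/F(60°) gauche 0.5; Cl(120°)/COOH(180°) gauche 0.8; OCH3(240°)/COOH(180°) gauche 0.9; OCH3(240°)/OCH3(300°) gauche 0.8 → 5.2 kcal/mol.
E(C) − E(A) = 5.4 − 5.2 = +0.2 kcal/mol.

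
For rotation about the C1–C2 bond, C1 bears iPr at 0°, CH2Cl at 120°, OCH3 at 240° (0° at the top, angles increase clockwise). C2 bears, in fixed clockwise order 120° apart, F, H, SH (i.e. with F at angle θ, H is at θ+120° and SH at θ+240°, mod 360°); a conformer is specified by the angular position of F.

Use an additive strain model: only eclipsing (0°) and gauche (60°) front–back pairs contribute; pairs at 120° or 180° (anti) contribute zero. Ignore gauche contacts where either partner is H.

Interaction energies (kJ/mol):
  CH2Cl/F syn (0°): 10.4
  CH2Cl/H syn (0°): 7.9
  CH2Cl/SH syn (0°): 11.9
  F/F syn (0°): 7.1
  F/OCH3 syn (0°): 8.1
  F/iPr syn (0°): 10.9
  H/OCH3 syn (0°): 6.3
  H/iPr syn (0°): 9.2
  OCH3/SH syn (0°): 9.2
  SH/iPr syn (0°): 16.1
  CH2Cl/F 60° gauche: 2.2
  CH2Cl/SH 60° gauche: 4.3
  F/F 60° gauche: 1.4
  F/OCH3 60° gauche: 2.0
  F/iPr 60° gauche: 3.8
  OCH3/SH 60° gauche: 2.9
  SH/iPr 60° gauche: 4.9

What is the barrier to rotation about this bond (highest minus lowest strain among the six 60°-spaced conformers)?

19.8 kJ/mol

F at 0° (eclipsed): iPr(0°)/F(0°) eclipsed 10.9; CH2Cl(120°)/H(120°) eclipsed 7.9; OCH3(240°)/SH(240°) eclipsed 9.2 → 28.0 kJ/mol.
F at 60° (staggered): iPr(0°)/F(60°) gauche 3.8; iPr(0°)/SH(300°) gauche 4.9; CH2Cl(120°)/F(60°) gauche 2.2; OCH3(240°)/SH(300°) gauche 2.9 → 13.8 kJ/mol.
F at 120° (eclipsed): iPr(0°)/SH(0°) eclipsed 16.1; CH2Cl(120°)/F(120°) eclipsed 10.4; OCH3(240°)/H(240°) eclipsed 6.3 → 32.8 kJ/mol.
F at 180° (staggered): iPr(0°)/SH(60°) gauche 4.9; CH2Cl(120°)/F(180°) gauche 2.2; CH2Cl(120°)/SH(60°) gauche 4.3; OCH3(240°)/F(180°) gauche 2.0 → 13.4 kJ/mol.
F at 240° (eclipsed): iPr(0°)/H(0°) eclipsed 9.2; CH2Cl(120°)/SH(120°) eclipsed 11.9; OCH3(240°)/F(240°) eclipsed 8.1 → 29.2 kJ/mol.
F at 300° (staggered): iPr(0°)/F(300°) gauche 3.8; CH2Cl(120°)/SH(180°) gauche 4.3; OCH3(240°)/F(300°) gauche 2.0; OCH3(240°)/SH(180°) gauche 2.9 → 13.0 kJ/mol.
Max at 120° (32.8 kJ/mol), min at 300° (13.0 kJ/mol); barrier = 19.8 kJ/mol.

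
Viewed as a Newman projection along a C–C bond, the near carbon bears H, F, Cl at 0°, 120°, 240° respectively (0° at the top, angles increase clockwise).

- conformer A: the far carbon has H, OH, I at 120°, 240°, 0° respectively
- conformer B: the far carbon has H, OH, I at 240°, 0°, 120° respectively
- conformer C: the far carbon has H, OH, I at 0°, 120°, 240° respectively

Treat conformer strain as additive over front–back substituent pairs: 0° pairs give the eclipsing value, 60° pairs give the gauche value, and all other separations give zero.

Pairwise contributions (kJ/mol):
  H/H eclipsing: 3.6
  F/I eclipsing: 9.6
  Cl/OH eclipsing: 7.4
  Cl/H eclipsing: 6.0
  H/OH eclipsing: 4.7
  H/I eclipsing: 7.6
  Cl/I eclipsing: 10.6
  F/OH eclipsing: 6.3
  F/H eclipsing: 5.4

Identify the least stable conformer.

A (eclipsed): H(0°)/I(0°) eclipsed 7.6; F(120°)/H(120°) eclipsed 5.4; Cl(240°)/OH(240°) eclipsed 7.4 → 20.4 kJ/mol.
B (eclipsed): H(0°)/OH(0°) eclipsed 4.7; F(120°)/I(120°) eclipsed 9.6; Cl(240°)/H(240°) eclipsed 6.0 → 20.3 kJ/mol.
C (eclipsed): H(0°)/H(0°) eclipsed 3.6; F(120°)/OH(120°) eclipsed 6.3; Cl(240°)/I(240°) eclipsed 10.6 → 20.5 kJ/mol.
C has the highest total (20.5 kJ/mol).

C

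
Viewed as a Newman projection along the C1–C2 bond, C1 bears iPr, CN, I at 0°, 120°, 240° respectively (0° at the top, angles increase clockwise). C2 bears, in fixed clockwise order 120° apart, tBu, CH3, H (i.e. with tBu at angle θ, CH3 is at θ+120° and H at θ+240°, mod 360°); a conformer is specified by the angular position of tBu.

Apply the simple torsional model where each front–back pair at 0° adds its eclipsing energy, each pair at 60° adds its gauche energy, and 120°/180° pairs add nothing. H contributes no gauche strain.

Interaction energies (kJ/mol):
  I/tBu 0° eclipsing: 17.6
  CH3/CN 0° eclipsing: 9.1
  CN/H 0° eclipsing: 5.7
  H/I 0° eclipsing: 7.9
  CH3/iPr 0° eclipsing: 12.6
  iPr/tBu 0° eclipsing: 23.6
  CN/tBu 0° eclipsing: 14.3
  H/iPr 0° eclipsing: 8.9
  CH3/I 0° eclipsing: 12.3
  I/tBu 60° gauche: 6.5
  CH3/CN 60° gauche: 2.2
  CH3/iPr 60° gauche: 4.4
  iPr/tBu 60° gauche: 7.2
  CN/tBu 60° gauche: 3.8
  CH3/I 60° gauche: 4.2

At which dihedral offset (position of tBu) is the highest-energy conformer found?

tBu at 0° is eclipsed. iPr at 0° is eclipsed with tBu at 0° (23.6); CN at 120° is eclipsed with CH3 at 120° (9.1); I at 240° is eclipsed with H at 240° (7.9). Total 40.6 kJ/mol.
tBu at 60° is staggered. iPr at 0° is gauche with tBu at 60° (7.2); CN at 120° is gauche with tBu at 60° (3.8); CN at 120° is gauche with CH3 at 180° (2.2); I at 240° is gauche with CH3 at 180° (4.2). Total 17.4 kJ/mol.
tBu at 120° is eclipsed. iPr at 0° is eclipsed with H at 0° (8.9); CN at 120° is eclipsed with tBu at 120° (14.3); I at 240° is eclipsed with CH3 at 240° (12.3). Total 35.5 kJ/mol.
tBu at 180° is staggered. iPr at 0° is gauche with CH3 at 300° (4.4); CN at 120° is gauche with tBu at 180° (3.8); I at 240° is gauche with tBu at 180° (6.5); I at 240° is gauche with CH3 at 300° (4.2). Total 18.9 kJ/mol.
tBu at 240° is eclipsed. iPr at 0° is eclipsed with CH3 at 0° (12.6); CN at 120° is eclipsed with H at 120° (5.7); I at 240° is eclipsed with tBu at 240° (17.6). Total 35.9 kJ/mol.
tBu at 300° is staggered. iPr at 0° is gauche with tBu at 300° (7.2); iPr at 0° is gauche with CH3 at 60° (4.4); CN at 120° is gauche with CH3 at 60° (2.2); I at 240° is gauche with tBu at 300° (6.5). Total 20.3 kJ/mol.
The maximum (40.6 kJ/mol) occurs with tBu at 0°.

0°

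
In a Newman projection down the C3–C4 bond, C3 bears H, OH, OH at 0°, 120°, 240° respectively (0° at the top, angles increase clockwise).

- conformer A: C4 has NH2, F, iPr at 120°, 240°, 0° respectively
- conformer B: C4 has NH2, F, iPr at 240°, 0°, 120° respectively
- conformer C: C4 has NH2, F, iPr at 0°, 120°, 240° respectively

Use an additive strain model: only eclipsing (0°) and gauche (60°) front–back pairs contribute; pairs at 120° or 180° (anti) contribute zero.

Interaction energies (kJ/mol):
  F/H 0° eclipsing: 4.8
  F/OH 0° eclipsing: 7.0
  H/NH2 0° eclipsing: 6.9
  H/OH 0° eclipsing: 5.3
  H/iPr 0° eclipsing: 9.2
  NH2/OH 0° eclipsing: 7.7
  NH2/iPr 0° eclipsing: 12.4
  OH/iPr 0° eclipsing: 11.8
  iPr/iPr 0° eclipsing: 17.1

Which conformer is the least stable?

C

A (eclipsed): H(0°)/iPr(0°) eclipsed 9.2; OH(120°)/NH2(120°) eclipsed 7.7; OH(240°)/F(240°) eclipsed 7.0 → 23.9 kJ/mol.
B (eclipsed): H(0°)/F(0°) eclipsed 4.8; OH(120°)/iPr(120°) eclipsed 11.8; OH(240°)/NH2(240°) eclipsed 7.7 → 24.3 kJ/mol.
C (eclipsed): H(0°)/NH2(0°) eclipsed 6.9; OH(120°)/F(120°) eclipsed 7.0; OH(240°)/iPr(240°) eclipsed 11.8 → 25.7 kJ/mol.
C has the highest total (25.7 kJ/mol).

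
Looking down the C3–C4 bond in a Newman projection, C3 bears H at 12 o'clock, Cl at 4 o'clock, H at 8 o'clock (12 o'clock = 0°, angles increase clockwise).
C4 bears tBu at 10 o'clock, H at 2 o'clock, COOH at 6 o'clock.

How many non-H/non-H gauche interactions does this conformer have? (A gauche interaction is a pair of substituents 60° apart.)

1

Non-H gauche pairs: Cl(120°)/COOH(180°) — 1 interaction.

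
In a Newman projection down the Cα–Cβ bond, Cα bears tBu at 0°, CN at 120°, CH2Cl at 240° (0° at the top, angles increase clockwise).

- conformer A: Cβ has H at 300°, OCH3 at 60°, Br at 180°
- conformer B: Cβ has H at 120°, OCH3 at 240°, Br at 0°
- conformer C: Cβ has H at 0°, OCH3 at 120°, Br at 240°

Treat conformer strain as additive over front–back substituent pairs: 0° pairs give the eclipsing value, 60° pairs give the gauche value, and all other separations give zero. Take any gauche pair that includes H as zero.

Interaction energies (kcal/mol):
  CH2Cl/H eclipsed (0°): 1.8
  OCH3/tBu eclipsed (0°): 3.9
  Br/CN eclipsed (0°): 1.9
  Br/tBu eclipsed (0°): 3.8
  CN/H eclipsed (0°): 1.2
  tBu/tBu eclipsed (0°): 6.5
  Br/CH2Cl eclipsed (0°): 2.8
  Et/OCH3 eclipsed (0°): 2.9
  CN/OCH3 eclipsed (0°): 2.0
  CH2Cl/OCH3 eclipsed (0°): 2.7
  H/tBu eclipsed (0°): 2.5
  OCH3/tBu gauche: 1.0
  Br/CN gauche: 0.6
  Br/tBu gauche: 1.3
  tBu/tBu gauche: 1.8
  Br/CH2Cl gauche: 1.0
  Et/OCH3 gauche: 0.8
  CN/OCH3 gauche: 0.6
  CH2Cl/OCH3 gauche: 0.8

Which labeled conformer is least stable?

B

A (staggered): tBu–OCH3 gauche, CN–OCH3 gauche, CN–Br gauche, CH2Cl–Br gauche; 1.0 + 0.6 + 0.6 + 1.0 = 3.2 kcal/mol.
B (eclipsed): tBu–Br eclipsed, CN–H eclipsed, CH2Cl–OCH3 eclipsed; 3.8 + 1.2 + 2.7 = 7.7 kcal/mol.
C (eclipsed): tBu–H eclipsed, CN–OCH3 eclipsed, CH2Cl–Br eclipsed; 2.5 + 2.0 + 2.8 = 7.3 kcal/mol.
B has the highest total (7.7 kcal/mol).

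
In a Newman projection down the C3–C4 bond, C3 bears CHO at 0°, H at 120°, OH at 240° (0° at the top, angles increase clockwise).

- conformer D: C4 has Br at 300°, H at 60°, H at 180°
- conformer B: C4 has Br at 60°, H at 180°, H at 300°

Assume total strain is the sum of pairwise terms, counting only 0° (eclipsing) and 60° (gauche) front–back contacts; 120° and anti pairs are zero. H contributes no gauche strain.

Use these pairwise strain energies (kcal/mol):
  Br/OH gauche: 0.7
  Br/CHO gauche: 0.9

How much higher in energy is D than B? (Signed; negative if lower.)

+0.7 kcal/mol

D is staggered. CHO at 0° is gauche with Br at 300° (0.9); OH at 240° is gauche with Br at 300° (0.7). Total 1.6 kcal/mol.
B is staggered. CHO at 0° is gauche with Br at 60° (0.9). Total 0.9 kcal/mol.
E(D) − E(B) = 1.6 − 0.9 = +0.7 kcal/mol.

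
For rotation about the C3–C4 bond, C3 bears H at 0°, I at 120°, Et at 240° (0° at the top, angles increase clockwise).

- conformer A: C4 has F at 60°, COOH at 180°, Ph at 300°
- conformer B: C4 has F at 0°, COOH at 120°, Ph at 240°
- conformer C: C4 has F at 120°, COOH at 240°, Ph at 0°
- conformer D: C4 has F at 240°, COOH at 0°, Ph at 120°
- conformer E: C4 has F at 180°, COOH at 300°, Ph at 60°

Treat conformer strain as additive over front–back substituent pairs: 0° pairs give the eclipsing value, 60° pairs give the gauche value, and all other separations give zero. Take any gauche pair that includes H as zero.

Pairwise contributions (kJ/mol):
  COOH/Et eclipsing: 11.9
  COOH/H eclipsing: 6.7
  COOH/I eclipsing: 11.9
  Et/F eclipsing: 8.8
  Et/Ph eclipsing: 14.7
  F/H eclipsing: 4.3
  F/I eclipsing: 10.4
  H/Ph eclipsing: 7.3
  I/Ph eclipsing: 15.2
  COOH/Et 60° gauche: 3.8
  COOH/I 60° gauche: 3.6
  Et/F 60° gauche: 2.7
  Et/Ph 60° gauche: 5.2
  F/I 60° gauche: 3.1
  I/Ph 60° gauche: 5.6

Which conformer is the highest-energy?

A (staggered): I(120°)/F(60°) gauche 3.1; I(120°)/COOH(180°) gauche 3.6; Et(240°)/COOH(180°) gauche 3.8; Et(240°)/Ph(300°) gauche 5.2 → 15.7 kJ/mol.
B (eclipsed): H(0°)/F(0°) eclipsed 4.3; I(120°)/COOH(120°) eclipsed 11.9; Et(240°)/Ph(240°) eclipsed 14.7 → 30.9 kJ/mol.
C (eclipsed): H(0°)/Ph(0°) eclipsed 7.3; I(120°)/F(120°) eclipsed 10.4; Et(240°)/COOH(240°) eclipsed 11.9 → 29.6 kJ/mol.
D (eclipsed): H(0°)/COOH(0°) eclipsed 6.7; I(120°)/Ph(120°) eclipsed 15.2; Et(240°)/F(240°) eclipsed 8.8 → 30.7 kJ/mol.
E (staggered): I(120°)/F(180°) gauche 3.1; I(120°)/Ph(60°) gauche 5.6; Et(240°)/F(180°) gauche 2.7; Et(240°)/COOH(300°) gauche 3.8 → 15.2 kJ/mol.
B has the highest total (30.9 kJ/mol).

B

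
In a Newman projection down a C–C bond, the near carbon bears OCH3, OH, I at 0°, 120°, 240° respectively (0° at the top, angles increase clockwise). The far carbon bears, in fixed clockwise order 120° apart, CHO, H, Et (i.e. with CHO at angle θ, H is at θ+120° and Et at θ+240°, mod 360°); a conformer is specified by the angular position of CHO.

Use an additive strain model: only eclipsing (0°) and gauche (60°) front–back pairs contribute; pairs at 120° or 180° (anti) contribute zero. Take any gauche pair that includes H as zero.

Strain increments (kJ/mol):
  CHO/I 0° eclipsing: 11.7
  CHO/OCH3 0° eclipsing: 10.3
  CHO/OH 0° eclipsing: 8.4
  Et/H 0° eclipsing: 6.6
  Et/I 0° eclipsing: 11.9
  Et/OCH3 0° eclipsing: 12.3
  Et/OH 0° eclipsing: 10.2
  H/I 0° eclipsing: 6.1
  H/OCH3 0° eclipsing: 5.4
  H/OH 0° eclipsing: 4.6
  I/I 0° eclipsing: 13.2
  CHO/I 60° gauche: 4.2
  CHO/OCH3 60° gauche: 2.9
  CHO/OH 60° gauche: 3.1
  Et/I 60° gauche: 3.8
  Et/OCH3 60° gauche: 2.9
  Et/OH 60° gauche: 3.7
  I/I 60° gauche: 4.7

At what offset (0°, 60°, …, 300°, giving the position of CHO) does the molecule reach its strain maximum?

240°

CHO at 0° (eclipsed): OCH3(0°)/CHO(0°) eclipsed 10.3; OH(120°)/H(120°) eclipsed 4.6; I(240°)/Et(240°) eclipsed 11.9 → 26.8 kJ/mol.
CHO at 60° (staggered): OCH3(0°)/CHO(60°) gauche 2.9; OCH3(0°)/Et(300°) gauche 2.9; OH(120°)/CHO(60°) gauche 3.1; I(240°)/Et(300°) gauche 3.8 → 12.7 kJ/mol.
CHO at 120° (eclipsed): OCH3(0°)/Et(0°) eclipsed 12.3; OH(120°)/CHO(120°) eclipsed 8.4; I(240°)/H(240°) eclipsed 6.1 → 26.8 kJ/mol.
CHO at 180° (staggered): OCH3(0°)/Et(60°) gauche 2.9; OH(120°)/CHO(180°) gauche 3.1; OH(120°)/Et(60°) gauche 3.7; I(240°)/CHO(180°) gauche 4.2 → 13.9 kJ/mol.
CHO at 240° (eclipsed): OCH3(0°)/H(0°) eclipsed 5.4; OH(120°)/Et(120°) eclipsed 10.2; I(240°)/CHO(240°) eclipsed 11.7 → 27.3 kJ/mol.
CHO at 300° (staggered): OCH3(0°)/CHO(300°) gauche 2.9; OH(120°)/Et(180°) gauche 3.7; I(240°)/CHO(300°) gauche 4.2; I(240°)/Et(180°) gauche 3.8 → 14.6 kJ/mol.
The maximum (27.3 kJ/mol) occurs with CHO at 240°.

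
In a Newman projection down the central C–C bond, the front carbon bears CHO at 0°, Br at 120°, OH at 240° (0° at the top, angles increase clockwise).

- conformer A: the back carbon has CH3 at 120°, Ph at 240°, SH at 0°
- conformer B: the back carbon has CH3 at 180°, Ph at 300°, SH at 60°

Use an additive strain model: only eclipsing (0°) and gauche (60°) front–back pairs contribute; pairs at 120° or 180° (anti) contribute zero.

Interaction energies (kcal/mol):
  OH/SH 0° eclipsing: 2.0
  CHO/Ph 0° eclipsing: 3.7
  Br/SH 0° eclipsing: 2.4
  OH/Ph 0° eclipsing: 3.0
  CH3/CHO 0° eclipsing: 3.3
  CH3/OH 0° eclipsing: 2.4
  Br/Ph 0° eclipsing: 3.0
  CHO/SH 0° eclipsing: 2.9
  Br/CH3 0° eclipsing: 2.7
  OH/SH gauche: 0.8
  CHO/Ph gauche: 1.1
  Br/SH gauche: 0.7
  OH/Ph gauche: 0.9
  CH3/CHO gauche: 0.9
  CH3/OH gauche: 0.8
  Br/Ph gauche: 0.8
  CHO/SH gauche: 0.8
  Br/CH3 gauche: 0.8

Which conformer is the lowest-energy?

A (eclipsed): CHO–SH eclipsed, Br–CH3 eclipsed, OH–Ph eclipsed; 2.9 + 2.7 + 3.0 = 8.6 kcal/mol.
B (staggered): CHO–Ph gauche, CHO–SH gauche, Br–CH3 gauche, Br–SH gauche, OH–CH3 gauche, OH–Ph gauche; 1.1 + 0.8 + 0.8 + 0.7 + 0.8 + 0.9 = 5.1 kcal/mol.
B has the lowest total (5.1 kcal/mol).

B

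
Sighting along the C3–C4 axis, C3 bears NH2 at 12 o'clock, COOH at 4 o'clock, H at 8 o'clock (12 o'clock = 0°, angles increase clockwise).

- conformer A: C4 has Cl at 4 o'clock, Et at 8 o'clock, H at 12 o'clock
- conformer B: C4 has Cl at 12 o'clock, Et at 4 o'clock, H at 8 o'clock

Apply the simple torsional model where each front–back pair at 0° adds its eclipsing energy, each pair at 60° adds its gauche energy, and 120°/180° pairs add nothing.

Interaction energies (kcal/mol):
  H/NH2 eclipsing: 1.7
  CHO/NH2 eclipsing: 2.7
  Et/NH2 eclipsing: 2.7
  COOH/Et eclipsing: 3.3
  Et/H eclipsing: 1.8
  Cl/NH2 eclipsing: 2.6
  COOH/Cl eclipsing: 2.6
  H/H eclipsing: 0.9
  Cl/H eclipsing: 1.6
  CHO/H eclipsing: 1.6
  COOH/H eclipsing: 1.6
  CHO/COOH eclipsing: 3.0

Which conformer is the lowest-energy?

A

A (eclipsed): NH2–H eclipsed, COOH–Cl eclipsed, H–Et eclipsed; 1.7 + 2.6 + 1.8 = 6.1 kcal/mol.
B (eclipsed): NH2–Cl eclipsed, COOH–Et eclipsed, H–H eclipsed; 2.6 + 3.3 + 0.9 = 6.8 kcal/mol.
A has the lowest total (6.1 kcal/mol).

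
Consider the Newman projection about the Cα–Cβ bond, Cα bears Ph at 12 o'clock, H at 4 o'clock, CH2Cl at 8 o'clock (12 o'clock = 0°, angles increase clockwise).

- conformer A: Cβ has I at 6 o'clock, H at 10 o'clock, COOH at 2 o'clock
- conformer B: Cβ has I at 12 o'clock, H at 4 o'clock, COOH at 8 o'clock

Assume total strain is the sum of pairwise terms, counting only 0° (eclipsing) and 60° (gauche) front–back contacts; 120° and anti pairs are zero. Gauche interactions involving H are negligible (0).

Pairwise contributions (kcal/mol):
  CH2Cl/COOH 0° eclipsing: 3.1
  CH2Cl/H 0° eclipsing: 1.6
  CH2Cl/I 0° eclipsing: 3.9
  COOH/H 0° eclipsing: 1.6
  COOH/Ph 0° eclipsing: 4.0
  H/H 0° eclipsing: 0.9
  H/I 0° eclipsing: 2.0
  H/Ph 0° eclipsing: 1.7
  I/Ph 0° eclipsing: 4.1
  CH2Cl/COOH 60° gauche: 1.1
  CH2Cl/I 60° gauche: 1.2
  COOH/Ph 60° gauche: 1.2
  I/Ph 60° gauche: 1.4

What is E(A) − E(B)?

-5.7 kcal/mol

A is staggered. Ph at 0° is gauche with COOH at 60° (1.2); CH2Cl at 240° is gauche with I at 180° (1.2). Total 2.4 kcal/mol.
B is eclipsed. Ph at 0° is eclipsed with I at 0° (4.1); H at 120° is eclipsed with H at 120° (0.9); CH2Cl at 240° is eclipsed with COOH at 240° (3.1). Total 8.1 kcal/mol.
E(A) − E(B) = 2.4 − 8.1 = -5.7 kcal/mol.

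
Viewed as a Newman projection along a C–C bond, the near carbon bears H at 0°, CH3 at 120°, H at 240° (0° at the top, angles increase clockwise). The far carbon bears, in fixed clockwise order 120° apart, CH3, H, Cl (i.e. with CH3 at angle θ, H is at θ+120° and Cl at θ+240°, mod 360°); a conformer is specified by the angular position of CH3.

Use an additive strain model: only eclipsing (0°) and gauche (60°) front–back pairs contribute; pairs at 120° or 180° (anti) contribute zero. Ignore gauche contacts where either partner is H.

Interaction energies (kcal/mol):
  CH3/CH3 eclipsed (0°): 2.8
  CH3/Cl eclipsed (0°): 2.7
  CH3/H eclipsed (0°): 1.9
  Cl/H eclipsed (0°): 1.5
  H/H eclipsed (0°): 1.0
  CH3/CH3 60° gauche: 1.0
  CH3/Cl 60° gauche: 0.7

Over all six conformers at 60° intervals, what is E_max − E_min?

4.9 kcal/mol

CH3 at 0° (eclipsed): H(0°)/CH3(0°) eclipsed 1.9; CH3(120°)/H(120°) eclipsed 1.9; H(240°)/Cl(240°) eclipsed 1.5 → 5.3 kcal/mol.
CH3 at 60° (staggered): CH3(120°)/CH3(60°) gauche 1.0 → 1.0 kcal/mol.
CH3 at 120° (eclipsed): H(0°)/Cl(0°) eclipsed 1.5; CH3(120°)/CH3(120°) eclipsed 2.8; H(240°)/H(240°) eclipsed 1.0 → 5.3 kcal/mol.
CH3 at 180° (staggered): CH3(120°)/CH3(180°) gauche 1.0; CH3(120°)/Cl(60°) gauche 0.7 → 1.7 kcal/mol.
CH3 at 240° (eclipsed): H(0°)/H(0°) eclipsed 1.0; CH3(120°)/Cl(120°) eclipsed 2.7; H(240°)/CH3(240°) eclipsed 1.9 → 5.6 kcal/mol.
CH3 at 300° (staggered): CH3(120°)/Cl(180°) gauche 0.7 → 0.7 kcal/mol.
Max at 240° (5.6 kcal/mol), min at 300° (0.7 kcal/mol); barrier = 4.9 kcal/mol.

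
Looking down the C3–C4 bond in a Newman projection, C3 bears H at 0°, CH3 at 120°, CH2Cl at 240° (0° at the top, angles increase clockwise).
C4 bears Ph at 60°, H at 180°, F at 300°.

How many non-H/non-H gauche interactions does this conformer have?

2

Non-H gauche pairs: CH3(120°)/Ph(60°); CH2Cl(240°)/F(300°) — 2 interactions.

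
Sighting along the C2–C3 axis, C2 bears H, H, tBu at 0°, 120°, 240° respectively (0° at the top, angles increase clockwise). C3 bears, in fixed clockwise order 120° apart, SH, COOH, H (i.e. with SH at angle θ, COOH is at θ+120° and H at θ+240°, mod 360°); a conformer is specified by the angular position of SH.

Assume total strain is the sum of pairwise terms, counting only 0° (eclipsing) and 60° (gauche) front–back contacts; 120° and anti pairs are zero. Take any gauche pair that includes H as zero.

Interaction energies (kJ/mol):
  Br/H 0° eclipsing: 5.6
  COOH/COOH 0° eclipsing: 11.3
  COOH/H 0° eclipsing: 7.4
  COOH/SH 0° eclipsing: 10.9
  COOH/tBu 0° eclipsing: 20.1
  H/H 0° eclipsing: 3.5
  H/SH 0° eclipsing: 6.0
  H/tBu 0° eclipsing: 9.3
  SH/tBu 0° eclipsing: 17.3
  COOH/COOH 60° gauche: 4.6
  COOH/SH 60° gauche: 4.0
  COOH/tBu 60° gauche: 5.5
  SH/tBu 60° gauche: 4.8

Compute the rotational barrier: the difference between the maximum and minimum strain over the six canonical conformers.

SH at 0° (eclipsed): H–SH eclipsed, H–COOH eclipsed, tBu–H eclipsed; 6.0 + 7.4 + 9.3 = 22.7 kJ/mol.
SH at 60° (staggered): tBu–COOH gauche; 5.5 = 5.5 kJ/mol.
SH at 120° (eclipsed): H–H eclipsed, H–SH eclipsed, tBu–COOH eclipsed; 3.5 + 6.0 + 20.1 = 29.6 kJ/mol.
SH at 180° (staggered): tBu–SH gauche, tBu–COOH gauche; 4.8 + 5.5 = 10.3 kJ/mol.
SH at 240° (eclipsed): H–COOH eclipsed, H–H eclipsed, tBu–SH eclipsed; 7.4 + 3.5 + 17.3 = 28.2 kJ/mol.
SH at 300° (staggered): tBu–SH gauche; 4.8 = 4.8 kJ/mol.
Max at 120° (29.6 kJ/mol), min at 300° (4.8 kJ/mol); barrier = 24.8 kJ/mol.

24.8 kJ/mol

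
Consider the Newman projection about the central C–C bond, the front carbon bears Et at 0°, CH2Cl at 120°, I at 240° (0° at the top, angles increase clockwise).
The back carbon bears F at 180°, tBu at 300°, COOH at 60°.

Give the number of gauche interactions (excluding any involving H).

Non-H gauche pairs: Et(0°)/tBu(300°); Et(0°)/COOH(60°); CH2Cl(120°)/F(180°); CH2Cl(120°)/COOH(60°); I(240°)/F(180°); I(240°)/tBu(300°) — 6 interactions.

6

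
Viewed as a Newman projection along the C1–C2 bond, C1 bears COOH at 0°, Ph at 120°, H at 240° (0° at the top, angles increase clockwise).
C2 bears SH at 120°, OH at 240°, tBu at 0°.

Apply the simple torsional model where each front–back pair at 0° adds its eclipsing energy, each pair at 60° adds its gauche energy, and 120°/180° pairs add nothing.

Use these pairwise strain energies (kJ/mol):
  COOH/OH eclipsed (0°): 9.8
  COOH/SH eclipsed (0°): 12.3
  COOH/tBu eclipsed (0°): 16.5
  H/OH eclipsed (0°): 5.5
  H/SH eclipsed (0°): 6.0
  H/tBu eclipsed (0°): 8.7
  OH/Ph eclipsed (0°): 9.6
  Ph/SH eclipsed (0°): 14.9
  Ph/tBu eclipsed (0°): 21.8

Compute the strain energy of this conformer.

36.9 kJ/mol

This conformer (eclipsed): COOH–tBu eclipsed, Ph–SH eclipsed, H–OH eclipsed; 16.5 + 14.9 + 5.5 = 36.9 kJ/mol.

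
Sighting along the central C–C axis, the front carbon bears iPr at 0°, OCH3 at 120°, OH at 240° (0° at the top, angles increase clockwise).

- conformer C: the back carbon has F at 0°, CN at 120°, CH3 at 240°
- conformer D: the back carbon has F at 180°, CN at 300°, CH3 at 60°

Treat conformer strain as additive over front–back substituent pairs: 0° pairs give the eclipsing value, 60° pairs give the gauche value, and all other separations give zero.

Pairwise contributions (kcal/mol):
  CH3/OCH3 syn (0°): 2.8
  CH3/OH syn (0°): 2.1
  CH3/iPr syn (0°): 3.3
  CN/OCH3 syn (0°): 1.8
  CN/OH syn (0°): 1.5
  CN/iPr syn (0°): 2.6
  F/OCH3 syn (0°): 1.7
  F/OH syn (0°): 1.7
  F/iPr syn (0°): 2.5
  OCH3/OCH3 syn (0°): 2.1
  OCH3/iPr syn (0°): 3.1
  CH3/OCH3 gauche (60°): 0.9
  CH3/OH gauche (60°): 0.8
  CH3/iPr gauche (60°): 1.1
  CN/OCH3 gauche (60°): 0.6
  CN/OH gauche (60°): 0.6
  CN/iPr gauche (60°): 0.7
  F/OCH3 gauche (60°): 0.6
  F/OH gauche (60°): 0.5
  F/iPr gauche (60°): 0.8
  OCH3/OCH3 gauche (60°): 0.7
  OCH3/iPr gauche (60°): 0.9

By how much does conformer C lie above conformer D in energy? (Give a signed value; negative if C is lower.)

C (eclipsed): iPr–F eclipsed, OCH3–CN eclipsed, OH–CH3 eclipsed; 2.5 + 1.8 + 2.1 = 6.4 kcal/mol.
D (staggered): iPr–CN gauche, iPr–CH3 gauche, OCH3–F gauche, OCH3–CH3 gauche, OH–F gauche, OH–CN gauche; 0.7 + 1.1 + 0.6 + 0.9 + 0.5 + 0.6 = 4.4 kcal/mol.
E(C) − E(D) = 6.4 − 4.4 = +2.0 kcal/mol.

+2.0 kcal/mol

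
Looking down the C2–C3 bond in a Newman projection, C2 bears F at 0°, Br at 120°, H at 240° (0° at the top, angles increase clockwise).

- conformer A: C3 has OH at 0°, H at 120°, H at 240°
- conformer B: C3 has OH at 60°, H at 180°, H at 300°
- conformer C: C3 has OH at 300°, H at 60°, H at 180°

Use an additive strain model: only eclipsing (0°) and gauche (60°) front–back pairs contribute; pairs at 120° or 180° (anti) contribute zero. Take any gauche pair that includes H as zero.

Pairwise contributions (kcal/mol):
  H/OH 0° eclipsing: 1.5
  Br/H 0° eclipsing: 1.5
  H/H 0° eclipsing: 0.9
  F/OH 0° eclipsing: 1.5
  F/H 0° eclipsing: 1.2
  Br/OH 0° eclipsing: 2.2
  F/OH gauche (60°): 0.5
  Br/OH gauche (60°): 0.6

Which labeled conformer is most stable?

A is eclipsed. F at 0° is eclipsed with OH at 0° (1.5); Br at 120° is eclipsed with H at 120° (1.5); H at 240° is eclipsed with H at 240° (0.9). Total 3.9 kcal/mol.
B is staggered. F at 0° is gauche with OH at 60° (0.5); Br at 120° is gauche with OH at 60° (0.6). Total 1.1 kcal/mol.
C is staggered. F at 0° is gauche with OH at 300° (0.5). Total 0.5 kcal/mol.
C has the lowest total (0.5 kcal/mol).

C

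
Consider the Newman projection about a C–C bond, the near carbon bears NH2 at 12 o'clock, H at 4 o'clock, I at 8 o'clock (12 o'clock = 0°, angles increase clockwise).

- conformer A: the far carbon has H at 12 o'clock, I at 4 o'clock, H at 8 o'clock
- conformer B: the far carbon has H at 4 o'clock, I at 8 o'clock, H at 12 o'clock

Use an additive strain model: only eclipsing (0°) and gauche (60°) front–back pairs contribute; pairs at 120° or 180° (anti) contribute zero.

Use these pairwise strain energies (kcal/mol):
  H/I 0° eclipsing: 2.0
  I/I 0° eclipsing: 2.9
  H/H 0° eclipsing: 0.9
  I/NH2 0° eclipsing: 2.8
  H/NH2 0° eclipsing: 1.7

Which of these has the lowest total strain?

B

A (eclipsed): NH2(0°)/H(0°) eclipsed 1.7; H(120°)/I(120°) eclipsed 2.0; I(240°)/H(240°) eclipsed 2.0 → 5.7 kcal/mol.
B (eclipsed): NH2(0°)/H(0°) eclipsed 1.7; H(120°)/H(120°) eclipsed 0.9; I(240°)/I(240°) eclipsed 2.9 → 5.5 kcal/mol.
B has the lowest total (5.5 kcal/mol).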